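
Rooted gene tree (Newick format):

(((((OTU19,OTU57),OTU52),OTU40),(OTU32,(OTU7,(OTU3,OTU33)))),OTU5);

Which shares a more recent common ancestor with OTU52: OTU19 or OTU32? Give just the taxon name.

The MRCA of OTU52 and OTU19 subtends ((OTU19,OTU57),OTU52) (3 taxa).
The MRCA of OTU52 and OTU32 subtends ((((OTU19,OTU57),OTU52),OTU40),(OTU32,(OTU7,(OTU3,OTU33)))) (8 taxa).
The first is nested inside the second, so OTU52 shares a more recent common ancestor with OTU19.

OTU19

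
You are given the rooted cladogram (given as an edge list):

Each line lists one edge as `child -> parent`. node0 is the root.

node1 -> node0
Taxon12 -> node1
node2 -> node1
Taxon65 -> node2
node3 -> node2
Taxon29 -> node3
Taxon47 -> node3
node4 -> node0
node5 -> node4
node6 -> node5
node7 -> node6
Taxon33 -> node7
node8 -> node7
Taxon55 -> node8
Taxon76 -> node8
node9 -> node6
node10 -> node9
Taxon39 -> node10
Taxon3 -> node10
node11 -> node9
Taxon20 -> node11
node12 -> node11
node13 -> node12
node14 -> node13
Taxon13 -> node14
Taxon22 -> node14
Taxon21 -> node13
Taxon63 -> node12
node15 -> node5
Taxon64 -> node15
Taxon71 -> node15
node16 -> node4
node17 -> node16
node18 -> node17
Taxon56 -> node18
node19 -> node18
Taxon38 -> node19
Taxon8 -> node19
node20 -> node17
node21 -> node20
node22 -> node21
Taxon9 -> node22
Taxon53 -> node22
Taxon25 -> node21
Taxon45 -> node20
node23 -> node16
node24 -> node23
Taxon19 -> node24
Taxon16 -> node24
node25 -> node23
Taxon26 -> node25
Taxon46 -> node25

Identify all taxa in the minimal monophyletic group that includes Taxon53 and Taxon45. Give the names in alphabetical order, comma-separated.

Tracing Taxon53: it sits inside (Taxon9,Taxon53).
Tracing Taxon45: it sits inside (((Taxon9,Taxon53),Taxon25),Taxon45).
The smallest clade enclosing both is (((Taxon9,Taxon53),Taxon25),Taxon45); the answer is its 4 terminal taxa in alphabetical order.

Taxon25, Taxon45, Taxon53, Taxon9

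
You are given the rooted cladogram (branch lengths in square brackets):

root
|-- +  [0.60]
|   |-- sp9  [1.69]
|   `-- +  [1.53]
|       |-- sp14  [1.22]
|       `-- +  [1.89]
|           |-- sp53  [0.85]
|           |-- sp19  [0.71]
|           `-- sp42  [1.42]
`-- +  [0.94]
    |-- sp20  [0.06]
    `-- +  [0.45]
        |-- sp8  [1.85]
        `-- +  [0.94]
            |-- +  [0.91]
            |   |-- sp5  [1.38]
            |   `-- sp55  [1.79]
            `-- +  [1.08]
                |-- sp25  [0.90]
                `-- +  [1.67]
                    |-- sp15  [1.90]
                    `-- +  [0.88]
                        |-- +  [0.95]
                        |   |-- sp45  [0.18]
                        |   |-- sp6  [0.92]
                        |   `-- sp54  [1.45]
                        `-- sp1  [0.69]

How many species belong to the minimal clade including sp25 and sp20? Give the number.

10

The MRCA of sp25 and sp20 is the node subtending (sp20,(sp8,((sp5,sp55),(sp25,(sp15,((sp45,sp6,sp54),sp1)))))).
That clade contains 10 terminal taxa: sp1, sp15, sp20, sp25, sp45, sp5, sp54, sp55, sp6, sp8.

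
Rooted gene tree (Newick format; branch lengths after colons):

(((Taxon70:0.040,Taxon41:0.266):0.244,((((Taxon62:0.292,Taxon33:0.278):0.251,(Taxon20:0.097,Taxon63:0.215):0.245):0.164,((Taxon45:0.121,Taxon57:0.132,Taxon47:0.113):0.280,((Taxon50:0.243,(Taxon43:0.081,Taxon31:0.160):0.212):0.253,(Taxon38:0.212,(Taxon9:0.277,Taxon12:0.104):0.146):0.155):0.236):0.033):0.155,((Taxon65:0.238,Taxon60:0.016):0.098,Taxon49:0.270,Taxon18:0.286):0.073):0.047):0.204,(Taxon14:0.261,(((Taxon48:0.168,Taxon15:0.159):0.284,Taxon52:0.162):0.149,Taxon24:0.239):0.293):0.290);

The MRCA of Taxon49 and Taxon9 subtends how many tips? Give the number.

The MRCA of Taxon49 and Taxon9 is the node subtending ((((Taxon62,Taxon33),(Taxon20,Taxon63)),((Taxon45,Taxon57,Taxon47),((Taxon50,(Taxon43,Taxon31)),(Taxon38,(Taxon9,Taxon12))))),((Taxon65,Taxon60),Taxon49,Taxon18)).
That clade contains 17 terminal taxa: Taxon12, Taxon18, Taxon20, Taxon31, Taxon33, Taxon38, Taxon43, Taxon45, Taxon47, Taxon49, Taxon50, Taxon57, Taxon60, Taxon62, Taxon63, Taxon65, Taxon9.

17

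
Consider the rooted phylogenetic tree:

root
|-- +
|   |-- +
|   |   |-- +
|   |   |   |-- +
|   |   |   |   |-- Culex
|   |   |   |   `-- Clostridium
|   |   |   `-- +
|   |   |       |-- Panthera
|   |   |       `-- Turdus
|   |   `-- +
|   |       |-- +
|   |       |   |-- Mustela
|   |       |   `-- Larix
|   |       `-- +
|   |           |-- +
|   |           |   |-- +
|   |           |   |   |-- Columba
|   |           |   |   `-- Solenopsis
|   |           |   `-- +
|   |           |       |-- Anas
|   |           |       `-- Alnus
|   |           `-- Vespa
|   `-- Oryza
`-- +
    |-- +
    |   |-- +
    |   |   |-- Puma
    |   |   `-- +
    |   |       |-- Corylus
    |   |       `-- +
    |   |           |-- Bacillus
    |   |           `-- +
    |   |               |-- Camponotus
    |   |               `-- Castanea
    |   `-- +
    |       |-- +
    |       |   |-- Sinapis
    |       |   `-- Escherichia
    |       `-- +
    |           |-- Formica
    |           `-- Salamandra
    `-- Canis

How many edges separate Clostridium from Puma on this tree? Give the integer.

The MRCA of Clostridium and Puma is the root of the tree.
From Clostridium up to that node: 5 branches. From Puma up to the same node: 4 branches. Total: 5 + 4 = 9.

9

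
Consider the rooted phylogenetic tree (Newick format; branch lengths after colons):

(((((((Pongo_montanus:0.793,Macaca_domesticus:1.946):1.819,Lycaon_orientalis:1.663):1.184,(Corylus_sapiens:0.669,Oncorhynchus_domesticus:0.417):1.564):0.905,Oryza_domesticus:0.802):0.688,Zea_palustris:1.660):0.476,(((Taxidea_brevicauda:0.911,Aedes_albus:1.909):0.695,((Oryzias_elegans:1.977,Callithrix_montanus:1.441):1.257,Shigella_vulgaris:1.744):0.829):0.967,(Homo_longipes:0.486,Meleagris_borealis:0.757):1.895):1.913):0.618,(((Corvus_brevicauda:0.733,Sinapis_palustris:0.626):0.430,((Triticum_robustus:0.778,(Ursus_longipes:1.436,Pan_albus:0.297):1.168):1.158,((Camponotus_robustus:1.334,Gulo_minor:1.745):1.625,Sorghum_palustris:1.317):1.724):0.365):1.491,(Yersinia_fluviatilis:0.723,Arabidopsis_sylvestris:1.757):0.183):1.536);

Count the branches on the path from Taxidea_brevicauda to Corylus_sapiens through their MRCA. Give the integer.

The MRCA of Taxidea_brevicauda and Corylus_sapiens is the node subtending ((((((Pongo_montanus,Macaca_domesticus),Lycaon_orientalis),(Corylus_sapiens,Oncorhynchus_domesticus)),Oryza_domesticus),Zea_palustris),(((Taxidea_brevicauda,Aedes_albus),((Oryzias_elegans,Callithrix_montanus),Shigella_vulgaris)),(Homo_longipes,Meleagris_borealis))).
From Taxidea_brevicauda up to that node: 4 branches. From Corylus_sapiens up to the same node: 5 branches. Total: 4 + 5 = 9.

9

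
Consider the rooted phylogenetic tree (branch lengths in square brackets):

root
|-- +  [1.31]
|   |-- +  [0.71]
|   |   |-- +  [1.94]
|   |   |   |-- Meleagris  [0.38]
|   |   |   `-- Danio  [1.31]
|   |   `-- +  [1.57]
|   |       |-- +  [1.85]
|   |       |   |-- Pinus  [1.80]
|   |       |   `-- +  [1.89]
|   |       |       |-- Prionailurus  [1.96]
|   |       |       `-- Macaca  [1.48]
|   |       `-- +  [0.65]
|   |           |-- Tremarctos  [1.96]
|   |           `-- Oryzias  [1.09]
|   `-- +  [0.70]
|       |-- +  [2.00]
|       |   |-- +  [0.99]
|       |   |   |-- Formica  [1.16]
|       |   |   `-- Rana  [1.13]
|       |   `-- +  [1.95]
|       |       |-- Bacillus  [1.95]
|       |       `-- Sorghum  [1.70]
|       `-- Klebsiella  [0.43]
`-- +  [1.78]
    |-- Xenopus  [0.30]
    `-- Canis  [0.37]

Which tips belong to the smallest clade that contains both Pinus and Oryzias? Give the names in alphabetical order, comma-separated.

Macaca, Oryzias, Pinus, Prionailurus, Tremarctos

Tracing Pinus: it sits inside (Pinus,(Prionailurus,Macaca)).
Tracing Oryzias: it sits inside (Tremarctos,Oryzias).
The smallest clade enclosing both is ((Pinus,(Prionailurus,Macaca)),(Tremarctos,Oryzias)); the answer is its 5 terminal taxa in alphabetical order.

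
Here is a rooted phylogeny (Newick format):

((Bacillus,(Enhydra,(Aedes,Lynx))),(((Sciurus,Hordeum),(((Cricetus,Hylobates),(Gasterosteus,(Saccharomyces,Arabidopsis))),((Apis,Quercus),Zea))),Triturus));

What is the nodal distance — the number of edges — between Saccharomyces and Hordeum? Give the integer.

The MRCA of Saccharomyces and Hordeum is the node subtending ((Sciurus,Hordeum),(((Cricetus,Hylobates),(Gasterosteus,(Saccharomyces,Arabidopsis))),((Apis,Quercus),Zea))).
From Saccharomyces up to that node: 5 branches. From Hordeum up to the same node: 2 branches. Total: 5 + 2 = 7.

7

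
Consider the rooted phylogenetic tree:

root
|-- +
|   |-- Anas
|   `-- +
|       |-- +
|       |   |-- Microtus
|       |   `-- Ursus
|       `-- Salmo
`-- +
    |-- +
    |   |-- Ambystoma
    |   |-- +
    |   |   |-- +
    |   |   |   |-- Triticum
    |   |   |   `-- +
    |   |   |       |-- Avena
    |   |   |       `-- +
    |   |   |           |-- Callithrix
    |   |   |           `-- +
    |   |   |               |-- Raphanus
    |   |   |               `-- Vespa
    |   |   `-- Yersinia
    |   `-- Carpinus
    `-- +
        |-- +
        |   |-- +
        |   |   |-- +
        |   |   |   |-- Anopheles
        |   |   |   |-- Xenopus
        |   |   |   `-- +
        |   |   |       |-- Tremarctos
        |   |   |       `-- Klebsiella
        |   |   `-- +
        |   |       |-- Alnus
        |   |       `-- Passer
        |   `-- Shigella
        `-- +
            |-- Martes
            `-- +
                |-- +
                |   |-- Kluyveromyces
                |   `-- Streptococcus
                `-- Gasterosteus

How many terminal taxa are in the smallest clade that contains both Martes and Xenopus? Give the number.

11

The MRCA of Martes and Xenopus is the node subtending ((((Anopheles,Xenopus,(Tremarctos,Klebsiella)),(Alnus,Passer)),Shigella),(Martes,((Kluyveromyces,Streptococcus),Gasterosteus))).
That clade contains 11 terminal taxa: Alnus, Anopheles, Gasterosteus, Klebsiella, Kluyveromyces, Martes, Passer, Shigella, Streptococcus, Tremarctos, Xenopus.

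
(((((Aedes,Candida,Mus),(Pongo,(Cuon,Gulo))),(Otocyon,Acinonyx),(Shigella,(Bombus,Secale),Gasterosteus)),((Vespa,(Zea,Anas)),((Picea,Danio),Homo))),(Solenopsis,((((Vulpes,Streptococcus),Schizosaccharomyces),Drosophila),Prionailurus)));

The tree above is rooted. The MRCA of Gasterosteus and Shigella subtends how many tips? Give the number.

4

The MRCA of Gasterosteus and Shigella is the node subtending (Shigella,(Bombus,Secale),Gasterosteus).
That clade contains 4 terminal taxa: Bombus, Gasterosteus, Secale, Shigella.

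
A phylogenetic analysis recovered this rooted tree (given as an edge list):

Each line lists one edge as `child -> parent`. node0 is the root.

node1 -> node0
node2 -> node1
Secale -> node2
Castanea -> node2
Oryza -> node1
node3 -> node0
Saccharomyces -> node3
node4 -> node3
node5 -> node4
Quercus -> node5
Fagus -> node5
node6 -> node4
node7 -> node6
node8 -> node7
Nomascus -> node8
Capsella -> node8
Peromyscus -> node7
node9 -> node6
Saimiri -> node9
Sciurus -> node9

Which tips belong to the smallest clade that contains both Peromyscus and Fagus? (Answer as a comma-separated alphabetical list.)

Tracing Peromyscus: it sits inside ((Nomascus,Capsella),Peromyscus).
Tracing Fagus: it sits inside (Quercus,Fagus).
The smallest clade enclosing both is ((Quercus,Fagus),(((Nomascus,Capsella),Peromyscus),(Saimiri,Sciurus))); the answer is its 7 terminal taxa in alphabetical order.

Capsella, Fagus, Nomascus, Peromyscus, Quercus, Saimiri, Sciurus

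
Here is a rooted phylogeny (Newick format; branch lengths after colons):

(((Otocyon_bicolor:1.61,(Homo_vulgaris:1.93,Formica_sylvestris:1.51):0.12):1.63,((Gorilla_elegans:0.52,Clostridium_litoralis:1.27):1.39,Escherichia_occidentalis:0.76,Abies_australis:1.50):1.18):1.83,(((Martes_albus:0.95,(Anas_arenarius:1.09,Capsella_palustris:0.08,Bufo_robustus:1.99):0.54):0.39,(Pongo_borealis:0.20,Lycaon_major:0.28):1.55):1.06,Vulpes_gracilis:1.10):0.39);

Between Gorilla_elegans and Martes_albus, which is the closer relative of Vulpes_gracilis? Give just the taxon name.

The MRCA of Vulpes_gracilis and Martes_albus subtends (((Martes_albus,(Anas_arenarius,Capsella_palustris,Bufo_robustus)),(Pongo_borealis,Lycaon_major)),Vulpes_gracilis) (7 taxa).
The MRCA of Vulpes_gracilis and Gorilla_elegans is the root, subtending the entire tree (14 taxa).
The first is nested inside the second, so Vulpes_gracilis shares a more recent common ancestor with Martes_albus.

Martes_albus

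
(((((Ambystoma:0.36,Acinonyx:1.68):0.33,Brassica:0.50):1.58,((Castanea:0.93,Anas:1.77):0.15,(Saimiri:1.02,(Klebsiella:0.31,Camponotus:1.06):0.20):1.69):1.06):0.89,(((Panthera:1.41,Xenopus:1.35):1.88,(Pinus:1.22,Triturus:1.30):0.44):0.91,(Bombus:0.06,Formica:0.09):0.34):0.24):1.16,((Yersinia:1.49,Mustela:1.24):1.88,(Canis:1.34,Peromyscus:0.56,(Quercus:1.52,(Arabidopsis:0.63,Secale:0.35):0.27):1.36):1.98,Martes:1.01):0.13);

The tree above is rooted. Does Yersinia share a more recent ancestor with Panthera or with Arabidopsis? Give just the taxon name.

The MRCA of Yersinia and Arabidopsis subtends ((Yersinia,Mustela),(Canis,Peromyscus,(Quercus,(Arabidopsis,Secale))),Martes) (8 taxa).
The MRCA of Yersinia and Panthera is the root, subtending the entire tree (22 taxa).
The first is nested inside the second, so Yersinia shares a more recent common ancestor with Arabidopsis.

Arabidopsis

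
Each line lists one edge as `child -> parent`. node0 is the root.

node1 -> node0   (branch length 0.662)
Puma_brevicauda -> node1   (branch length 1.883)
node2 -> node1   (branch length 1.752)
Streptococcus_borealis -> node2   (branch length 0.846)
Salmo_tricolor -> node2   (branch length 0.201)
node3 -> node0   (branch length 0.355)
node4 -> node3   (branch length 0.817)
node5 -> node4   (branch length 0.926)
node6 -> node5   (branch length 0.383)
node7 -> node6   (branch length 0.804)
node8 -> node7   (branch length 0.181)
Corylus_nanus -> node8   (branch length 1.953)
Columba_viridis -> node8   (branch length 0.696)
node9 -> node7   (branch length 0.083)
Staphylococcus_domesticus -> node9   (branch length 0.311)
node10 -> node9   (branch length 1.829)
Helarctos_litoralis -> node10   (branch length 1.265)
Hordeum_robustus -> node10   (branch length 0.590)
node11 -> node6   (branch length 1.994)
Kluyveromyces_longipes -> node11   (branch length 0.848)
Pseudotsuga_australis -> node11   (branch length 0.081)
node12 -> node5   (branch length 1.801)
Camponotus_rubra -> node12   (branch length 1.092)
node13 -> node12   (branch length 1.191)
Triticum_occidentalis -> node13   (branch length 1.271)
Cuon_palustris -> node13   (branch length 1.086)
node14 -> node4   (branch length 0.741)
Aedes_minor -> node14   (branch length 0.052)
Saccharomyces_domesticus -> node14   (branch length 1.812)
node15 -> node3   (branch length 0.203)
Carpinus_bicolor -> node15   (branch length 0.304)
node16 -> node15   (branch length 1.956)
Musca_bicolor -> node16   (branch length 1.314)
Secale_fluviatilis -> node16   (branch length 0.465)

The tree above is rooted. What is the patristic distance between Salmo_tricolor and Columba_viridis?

6.777

The path runs Salmo_tricolor → … → MRCA → … → Columba_viridis; the MRCA is the root of the tree.
Branch lengths along that path: 0.201 + 1.752 + 0.662 + 0.355 + 0.817 + 0.926 + 0.383 + 0.804 + 0.181 + 0.696 = 6.777.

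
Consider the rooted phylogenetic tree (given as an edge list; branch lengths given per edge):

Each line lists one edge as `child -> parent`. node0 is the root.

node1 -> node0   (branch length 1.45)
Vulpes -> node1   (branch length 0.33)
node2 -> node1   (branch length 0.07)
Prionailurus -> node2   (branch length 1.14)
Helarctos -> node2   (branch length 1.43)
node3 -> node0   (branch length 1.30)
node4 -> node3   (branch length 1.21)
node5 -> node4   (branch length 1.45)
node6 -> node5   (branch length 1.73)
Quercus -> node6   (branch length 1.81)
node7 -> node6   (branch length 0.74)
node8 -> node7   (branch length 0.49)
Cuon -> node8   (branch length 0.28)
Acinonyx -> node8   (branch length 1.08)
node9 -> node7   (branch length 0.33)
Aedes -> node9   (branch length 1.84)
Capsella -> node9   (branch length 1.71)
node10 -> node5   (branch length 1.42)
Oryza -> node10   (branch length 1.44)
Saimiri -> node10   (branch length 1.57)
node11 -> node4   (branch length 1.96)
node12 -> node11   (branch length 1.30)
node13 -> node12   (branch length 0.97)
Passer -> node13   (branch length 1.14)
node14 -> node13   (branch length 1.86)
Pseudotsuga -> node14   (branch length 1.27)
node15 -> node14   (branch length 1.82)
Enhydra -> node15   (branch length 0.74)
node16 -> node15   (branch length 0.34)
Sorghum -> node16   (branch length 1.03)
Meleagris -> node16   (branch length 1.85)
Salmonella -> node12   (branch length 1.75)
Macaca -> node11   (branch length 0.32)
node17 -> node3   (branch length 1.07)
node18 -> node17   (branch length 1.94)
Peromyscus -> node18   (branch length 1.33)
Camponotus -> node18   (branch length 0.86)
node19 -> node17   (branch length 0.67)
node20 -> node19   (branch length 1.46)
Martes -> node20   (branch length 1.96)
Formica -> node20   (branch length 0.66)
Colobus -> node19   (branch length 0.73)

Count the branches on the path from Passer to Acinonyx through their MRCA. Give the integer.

The MRCA of Passer and Acinonyx is the node subtending (((Quercus,((Cuon,Acinonyx),(Aedes,Capsella))),(Oryza,Saimiri)),(((Passer,(Pseudotsuga,(Enhydra,(Sorghum,Meleagris)))),Salmonella),Macaca)).
From Passer up to that node: 4 branches. From Acinonyx up to the same node: 5 branches. Total: 4 + 5 = 9.

9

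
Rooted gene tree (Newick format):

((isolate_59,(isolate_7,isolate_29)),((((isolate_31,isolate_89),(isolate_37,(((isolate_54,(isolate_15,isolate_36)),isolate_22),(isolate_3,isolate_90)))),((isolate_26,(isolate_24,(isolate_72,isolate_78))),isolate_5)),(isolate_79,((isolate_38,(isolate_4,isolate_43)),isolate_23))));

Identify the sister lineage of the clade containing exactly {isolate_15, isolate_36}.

The clade containing exactly {isolate_15, isolate_36} attaches to the tree at the node subtending (isolate_54,(isolate_15,isolate_36)).
The other lineage descending from that same node — the sister group — is the single tip isolate_54.

isolate_54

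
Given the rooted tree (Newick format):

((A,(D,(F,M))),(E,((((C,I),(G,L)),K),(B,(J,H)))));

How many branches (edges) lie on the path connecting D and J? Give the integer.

8

The MRCA of D and J is the root of the tree.
From D up to that node: 3 branches. From J up to the same node: 5 branches. Total: 3 + 5 = 8.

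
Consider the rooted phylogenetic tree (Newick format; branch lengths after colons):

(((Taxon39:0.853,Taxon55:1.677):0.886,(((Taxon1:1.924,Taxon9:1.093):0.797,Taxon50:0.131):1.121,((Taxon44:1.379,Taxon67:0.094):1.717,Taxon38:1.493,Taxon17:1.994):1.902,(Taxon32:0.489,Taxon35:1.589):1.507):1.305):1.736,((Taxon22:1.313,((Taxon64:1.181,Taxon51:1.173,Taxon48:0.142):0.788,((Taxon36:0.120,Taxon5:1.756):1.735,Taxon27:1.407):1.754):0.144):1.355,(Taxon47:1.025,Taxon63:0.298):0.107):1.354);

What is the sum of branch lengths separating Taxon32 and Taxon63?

The path runs Taxon32 → … → MRCA → … → Taxon63; the MRCA is the root of the tree.
Branch lengths along that path: 0.489 + 1.507 + 1.305 + 1.736 + 1.354 + 0.107 + 0.298 = 6.796.

6.796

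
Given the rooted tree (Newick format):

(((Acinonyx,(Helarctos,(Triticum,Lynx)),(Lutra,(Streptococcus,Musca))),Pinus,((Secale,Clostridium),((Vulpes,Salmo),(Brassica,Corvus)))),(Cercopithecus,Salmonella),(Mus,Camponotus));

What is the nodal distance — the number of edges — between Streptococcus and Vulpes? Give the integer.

8

The MRCA of Streptococcus and Vulpes is the node subtending ((Acinonyx,(Helarctos,(Triticum,Lynx)),(Lutra,(Streptococcus,Musca))),Pinus,((Secale,Clostridium),((Vulpes,Salmo),(Brassica,Corvus)))).
From Streptococcus up to that node: 4 branches. From Vulpes up to the same node: 4 branches. Total: 4 + 4 = 8.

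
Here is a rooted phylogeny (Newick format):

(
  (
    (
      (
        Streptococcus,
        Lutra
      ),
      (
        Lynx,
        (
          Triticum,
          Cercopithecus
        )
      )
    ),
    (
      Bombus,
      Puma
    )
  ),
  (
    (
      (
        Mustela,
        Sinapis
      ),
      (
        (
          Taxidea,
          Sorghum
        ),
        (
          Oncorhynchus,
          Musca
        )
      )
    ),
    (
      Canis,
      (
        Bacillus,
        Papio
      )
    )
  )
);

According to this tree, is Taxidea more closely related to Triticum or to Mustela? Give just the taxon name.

The MRCA of Taxidea and Mustela subtends ((Mustela,Sinapis),((Taxidea,Sorghum),(Oncorhynchus,Musca))) (6 taxa).
The MRCA of Taxidea and Triticum is the root, subtending the entire tree (16 taxa).
The first is nested inside the second, so Taxidea shares a more recent common ancestor with Mustela.

Mustela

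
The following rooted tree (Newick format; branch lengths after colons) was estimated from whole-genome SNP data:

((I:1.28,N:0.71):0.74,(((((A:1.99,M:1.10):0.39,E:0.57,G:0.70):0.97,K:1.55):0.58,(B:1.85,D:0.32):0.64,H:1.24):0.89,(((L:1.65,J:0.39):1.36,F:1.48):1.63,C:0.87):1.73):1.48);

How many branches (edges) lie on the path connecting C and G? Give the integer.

The MRCA of C and G is the node subtending (((((A,M),E,G),K),(B,D),H),(((L,J),F),C)).
From C up to that node: 2 branches. From G up to the same node: 4 branches. Total: 2 + 4 = 6.

6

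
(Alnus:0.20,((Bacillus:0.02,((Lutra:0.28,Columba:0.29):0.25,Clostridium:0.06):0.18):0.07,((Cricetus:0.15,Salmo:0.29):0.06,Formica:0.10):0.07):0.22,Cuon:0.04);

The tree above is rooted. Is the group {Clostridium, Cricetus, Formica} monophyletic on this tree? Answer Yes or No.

No

The MRCA of the listed taxa subtends ((Bacillus,((Lutra,Columba),Clostridium)),((Cricetus,Salmo),Formica)).
That clade also contains Bacillus, Columba, Lutra, Salmo, which are not in the proposed group, so the group is not monophyletic.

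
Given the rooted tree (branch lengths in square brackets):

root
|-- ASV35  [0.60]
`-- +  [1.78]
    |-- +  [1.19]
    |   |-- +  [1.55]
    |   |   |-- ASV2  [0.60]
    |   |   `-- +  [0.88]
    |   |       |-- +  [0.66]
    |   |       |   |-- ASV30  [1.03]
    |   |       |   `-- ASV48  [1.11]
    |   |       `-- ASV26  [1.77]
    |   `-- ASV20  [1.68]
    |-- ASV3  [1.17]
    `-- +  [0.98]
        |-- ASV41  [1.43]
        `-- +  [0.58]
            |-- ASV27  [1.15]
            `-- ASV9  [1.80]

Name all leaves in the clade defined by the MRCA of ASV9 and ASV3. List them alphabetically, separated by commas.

ASV2, ASV20, ASV26, ASV27, ASV3, ASV30, ASV41, ASV48, ASV9

Tracing ASV9: it sits inside (ASV27,ASV9).
Tracing ASV3: it sits inside (((ASV2,((ASV30,ASV48),ASV26)),ASV20),ASV3,(ASV41,(ASV27,ASV9))).
The smallest clade enclosing both is (((ASV2,((ASV30,ASV48),ASV26)),ASV20),ASV3,(ASV41,(ASV27,ASV9))); the answer is its 9 terminal taxa in alphabetical order.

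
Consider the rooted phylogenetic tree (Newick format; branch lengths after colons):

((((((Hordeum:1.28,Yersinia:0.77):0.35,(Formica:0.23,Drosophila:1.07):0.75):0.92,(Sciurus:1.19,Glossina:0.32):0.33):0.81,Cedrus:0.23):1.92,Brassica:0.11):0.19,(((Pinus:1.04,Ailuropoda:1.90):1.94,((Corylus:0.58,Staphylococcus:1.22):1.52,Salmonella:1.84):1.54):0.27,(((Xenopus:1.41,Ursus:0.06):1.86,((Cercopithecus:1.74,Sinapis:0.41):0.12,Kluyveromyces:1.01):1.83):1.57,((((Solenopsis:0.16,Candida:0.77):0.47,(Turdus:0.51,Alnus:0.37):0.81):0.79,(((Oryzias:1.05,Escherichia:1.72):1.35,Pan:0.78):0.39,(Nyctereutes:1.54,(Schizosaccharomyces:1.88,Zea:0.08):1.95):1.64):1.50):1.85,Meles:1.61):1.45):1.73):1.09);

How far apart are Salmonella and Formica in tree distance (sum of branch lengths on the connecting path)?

9.56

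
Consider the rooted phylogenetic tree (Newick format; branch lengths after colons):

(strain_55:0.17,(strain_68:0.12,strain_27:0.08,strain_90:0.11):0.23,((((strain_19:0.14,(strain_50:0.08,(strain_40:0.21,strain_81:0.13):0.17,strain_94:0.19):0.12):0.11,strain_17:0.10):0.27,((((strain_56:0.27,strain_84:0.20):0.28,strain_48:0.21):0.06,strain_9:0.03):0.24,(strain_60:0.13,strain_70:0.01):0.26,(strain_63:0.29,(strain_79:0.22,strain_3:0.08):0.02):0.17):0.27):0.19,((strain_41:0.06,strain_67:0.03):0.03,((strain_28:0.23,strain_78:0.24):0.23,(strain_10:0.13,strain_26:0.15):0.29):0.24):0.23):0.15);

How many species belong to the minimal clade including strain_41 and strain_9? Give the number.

21

The MRCA of strain_41 and strain_9 is the node subtending ((((strain_19,(strain_50,(strain_40,strain_81),strain_94)),strain_17),((((strain_56,strain_84),strain_48),strain_9),(strain_60,strain_70),(strain_63,(strain_79,strain_3)))),((strain_41,strain_67),((strain_28,strain_78),(strain_10,strain_26)))).
That clade contains 21 terminal taxa: strain_10, strain_17, strain_19, strain_26, strain_28, strain_3, strain_40, strain_41, strain_48, strain_50, strain_56, strain_60, strain_63, strain_67, strain_70, strain_78, strain_79, strain_81, strain_84, strain_9, strain_94.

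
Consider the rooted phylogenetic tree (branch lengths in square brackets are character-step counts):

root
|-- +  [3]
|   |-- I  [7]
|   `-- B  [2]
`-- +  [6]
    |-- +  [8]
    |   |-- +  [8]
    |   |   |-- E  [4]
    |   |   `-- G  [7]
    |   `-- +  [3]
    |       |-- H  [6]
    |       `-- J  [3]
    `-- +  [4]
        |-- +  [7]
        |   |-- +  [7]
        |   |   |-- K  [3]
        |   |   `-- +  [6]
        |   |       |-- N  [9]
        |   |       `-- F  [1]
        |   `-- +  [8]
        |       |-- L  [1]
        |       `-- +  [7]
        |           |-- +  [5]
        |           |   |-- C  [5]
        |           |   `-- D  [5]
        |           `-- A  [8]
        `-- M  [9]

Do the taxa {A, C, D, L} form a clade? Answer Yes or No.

The most recent common ancestor of these taxa subtends (L,((C,D),A)).
That clade has exactly 4 tips — every listed taxon and nothing else — so the group is monophyletic.

Yes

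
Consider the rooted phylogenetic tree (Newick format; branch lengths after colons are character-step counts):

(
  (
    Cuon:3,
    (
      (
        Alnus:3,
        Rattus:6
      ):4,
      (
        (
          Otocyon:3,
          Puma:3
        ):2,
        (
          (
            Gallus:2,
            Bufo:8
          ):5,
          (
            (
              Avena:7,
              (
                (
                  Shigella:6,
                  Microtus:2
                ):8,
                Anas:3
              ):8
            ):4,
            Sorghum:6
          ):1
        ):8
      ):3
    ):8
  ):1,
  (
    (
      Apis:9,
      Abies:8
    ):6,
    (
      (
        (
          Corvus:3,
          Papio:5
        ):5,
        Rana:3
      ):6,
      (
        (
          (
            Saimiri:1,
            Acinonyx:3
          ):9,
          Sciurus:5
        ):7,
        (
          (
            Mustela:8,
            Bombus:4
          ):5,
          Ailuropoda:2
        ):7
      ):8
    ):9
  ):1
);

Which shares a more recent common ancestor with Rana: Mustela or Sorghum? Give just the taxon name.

The MRCA of Rana and Mustela subtends (((Corvus,Papio),Rana),(((Saimiri,Acinonyx),Sciurus),((Mustela,Bombus),Ailuropoda))) (9 taxa).
The MRCA of Rana and Sorghum is the root, subtending the entire tree (23 taxa).
The first is nested inside the second, so Rana shares a more recent common ancestor with Mustela.

Mustela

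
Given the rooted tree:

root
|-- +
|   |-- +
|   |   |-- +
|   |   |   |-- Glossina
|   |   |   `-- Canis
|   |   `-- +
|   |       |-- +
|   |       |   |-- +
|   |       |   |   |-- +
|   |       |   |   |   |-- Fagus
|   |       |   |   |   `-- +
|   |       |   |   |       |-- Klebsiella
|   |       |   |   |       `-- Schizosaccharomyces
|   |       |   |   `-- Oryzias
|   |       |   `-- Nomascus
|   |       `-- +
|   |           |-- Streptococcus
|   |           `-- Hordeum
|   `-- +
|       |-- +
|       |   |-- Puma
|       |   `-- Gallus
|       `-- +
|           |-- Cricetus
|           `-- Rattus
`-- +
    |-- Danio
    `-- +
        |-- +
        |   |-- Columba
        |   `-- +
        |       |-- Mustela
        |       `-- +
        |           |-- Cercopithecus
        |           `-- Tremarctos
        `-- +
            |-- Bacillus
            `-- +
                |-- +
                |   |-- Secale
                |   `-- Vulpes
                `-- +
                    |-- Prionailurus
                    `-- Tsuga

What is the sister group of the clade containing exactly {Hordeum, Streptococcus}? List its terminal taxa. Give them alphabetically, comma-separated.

Fagus, Klebsiella, Nomascus, Oryzias, Schizosaccharomyces

The clade containing exactly {Hordeum, Streptococcus} attaches to the tree at the node subtending ((((Fagus,(Klebsiella,Schizosaccharomyces)),Oryzias),Nomascus),(Streptococcus,Hordeum)).
The other lineage descending from that same node — the sister group — is (((Fagus,(Klebsiella,Schizosaccharomyces)),Oryzias),Nomascus); its 5 tips in alphabetical order are the answer.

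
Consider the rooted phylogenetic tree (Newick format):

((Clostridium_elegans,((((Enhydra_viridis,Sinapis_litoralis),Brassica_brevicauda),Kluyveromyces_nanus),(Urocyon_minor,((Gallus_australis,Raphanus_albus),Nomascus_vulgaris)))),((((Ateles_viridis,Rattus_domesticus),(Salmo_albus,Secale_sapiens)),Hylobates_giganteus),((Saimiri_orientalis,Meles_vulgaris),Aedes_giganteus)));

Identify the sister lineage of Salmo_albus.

Secale_sapiens

Salmo_albus attaches to the tree at the node subtending (Salmo_albus,Secale_sapiens).
The other lineage descending from that same node — the sister group — is the single tip Secale_sapiens.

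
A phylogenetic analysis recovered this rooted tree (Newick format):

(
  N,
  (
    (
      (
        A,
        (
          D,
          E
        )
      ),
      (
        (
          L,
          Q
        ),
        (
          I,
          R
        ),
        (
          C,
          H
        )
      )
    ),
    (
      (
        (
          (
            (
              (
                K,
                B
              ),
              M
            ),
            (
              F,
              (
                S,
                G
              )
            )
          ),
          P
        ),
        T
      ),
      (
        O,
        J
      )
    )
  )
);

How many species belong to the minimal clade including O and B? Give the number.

The MRCA of O and B is the node subtending ((((((K,B),M),(F,(S,G))),P),T),(O,J)).
That clade contains 10 terminal taxa: B, F, G, J, K, M, O, P, S, T.

10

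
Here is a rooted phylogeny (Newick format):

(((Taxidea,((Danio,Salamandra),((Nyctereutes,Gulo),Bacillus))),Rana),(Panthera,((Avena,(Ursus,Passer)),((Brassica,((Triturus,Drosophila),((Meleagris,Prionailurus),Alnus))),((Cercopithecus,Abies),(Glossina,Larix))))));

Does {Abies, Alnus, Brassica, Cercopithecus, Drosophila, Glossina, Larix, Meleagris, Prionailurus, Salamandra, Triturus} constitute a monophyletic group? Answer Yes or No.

The MRCA of the listed taxa is the root, so the smallest clade containing them is the whole tree.
That clade also contains Avena, Bacillus, Danio, Gulo, Nyctereutes, Panthera, Passer, Rana, Taxidea, Ursus, which are not in the proposed group, so the group is not monophyletic.

No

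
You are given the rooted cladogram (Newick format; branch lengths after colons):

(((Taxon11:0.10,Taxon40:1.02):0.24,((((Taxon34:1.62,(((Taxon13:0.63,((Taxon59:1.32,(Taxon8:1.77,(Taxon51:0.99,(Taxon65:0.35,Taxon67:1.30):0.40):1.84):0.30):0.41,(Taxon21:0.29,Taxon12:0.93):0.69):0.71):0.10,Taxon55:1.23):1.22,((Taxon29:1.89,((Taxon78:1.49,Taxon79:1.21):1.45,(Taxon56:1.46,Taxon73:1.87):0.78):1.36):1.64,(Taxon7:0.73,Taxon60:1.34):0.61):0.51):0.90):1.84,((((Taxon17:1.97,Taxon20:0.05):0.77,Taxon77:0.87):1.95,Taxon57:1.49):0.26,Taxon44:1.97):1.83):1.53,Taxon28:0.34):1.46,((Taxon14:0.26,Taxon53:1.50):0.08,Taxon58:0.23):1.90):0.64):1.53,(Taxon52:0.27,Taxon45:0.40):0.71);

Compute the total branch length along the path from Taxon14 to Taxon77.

The path runs Taxon14 → … → MRCA → … → Taxon77; the MRCA is the node subtending ((((Taxon34,(((Taxon13,((Taxon59,(Taxon8,(Taxon51,(Taxon65,Taxon67)))),(Taxon21,Taxon12))),Taxon55),((Taxon29,((Taxon78,Taxon79),(Taxon56,Taxon73))),(Taxon7,Taxon60)))),((((Taxon17,Taxon20),Taxon77),Taxon57),Taxon44)),Taxon28),((Taxon14,Taxon53),Taxon58)).
Branch lengths along that path: 0.26 + 0.08 + 1.90 + 1.46 + 1.53 + 1.83 + 0.26 + 1.95 + 0.87 = 10.14.

10.14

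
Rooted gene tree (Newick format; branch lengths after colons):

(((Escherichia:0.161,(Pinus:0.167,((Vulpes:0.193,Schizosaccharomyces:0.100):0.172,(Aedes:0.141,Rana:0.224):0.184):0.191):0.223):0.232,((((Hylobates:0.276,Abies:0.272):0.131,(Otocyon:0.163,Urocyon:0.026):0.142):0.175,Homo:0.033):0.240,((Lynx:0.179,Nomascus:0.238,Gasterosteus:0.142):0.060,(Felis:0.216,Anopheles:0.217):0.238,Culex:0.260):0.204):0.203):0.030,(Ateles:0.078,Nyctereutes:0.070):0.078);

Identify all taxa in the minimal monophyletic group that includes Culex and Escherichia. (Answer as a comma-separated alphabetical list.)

Tracing Culex: it sits inside ((Lynx,Nomascus,Gasterosteus),(Felis,Anopheles),Culex).
Tracing Escherichia: it sits inside (Escherichia,(Pinus,((Vulpes,Schizosaccharomyces),(Aedes,Rana)))).
The smallest clade enclosing both is ((Escherichia,(Pinus,((Vulpes,Schizosaccharomyces),(Aedes,Rana)))),((((Hylobates,Abies),(Otocyon,Urocyon)),Homo),((Lynx,Nomascus,Gasterosteus),(Felis,Anopheles),Culex))); the answer is its 17 terminal taxa in alphabetical order.

Abies, Aedes, Anopheles, Culex, Escherichia, Felis, Gasterosteus, Homo, Hylobates, Lynx, Nomascus, Otocyon, Pinus, Rana, Schizosaccharomyces, Urocyon, Vulpes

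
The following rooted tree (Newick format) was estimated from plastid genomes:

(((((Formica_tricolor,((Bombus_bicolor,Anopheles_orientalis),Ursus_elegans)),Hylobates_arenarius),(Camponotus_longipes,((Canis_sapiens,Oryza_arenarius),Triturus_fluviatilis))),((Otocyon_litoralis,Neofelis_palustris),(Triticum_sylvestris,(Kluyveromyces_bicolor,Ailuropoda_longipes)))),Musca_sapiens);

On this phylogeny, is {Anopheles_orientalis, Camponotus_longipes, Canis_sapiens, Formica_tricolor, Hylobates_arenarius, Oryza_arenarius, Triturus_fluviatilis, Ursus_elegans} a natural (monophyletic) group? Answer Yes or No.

The MRCA of the listed taxa subtends (((Formica_tricolor,((Bombus_bicolor,Anopheles_orientalis),Ursus_elegans)),Hylobates_arenarius),(Camponotus_longipes,((Canis_sapiens,Oryza_arenarius),Triturus_fluviatilis))).
That clade also contains Bombus_bicolor, which is not in the proposed group, so the group is not monophyletic.

No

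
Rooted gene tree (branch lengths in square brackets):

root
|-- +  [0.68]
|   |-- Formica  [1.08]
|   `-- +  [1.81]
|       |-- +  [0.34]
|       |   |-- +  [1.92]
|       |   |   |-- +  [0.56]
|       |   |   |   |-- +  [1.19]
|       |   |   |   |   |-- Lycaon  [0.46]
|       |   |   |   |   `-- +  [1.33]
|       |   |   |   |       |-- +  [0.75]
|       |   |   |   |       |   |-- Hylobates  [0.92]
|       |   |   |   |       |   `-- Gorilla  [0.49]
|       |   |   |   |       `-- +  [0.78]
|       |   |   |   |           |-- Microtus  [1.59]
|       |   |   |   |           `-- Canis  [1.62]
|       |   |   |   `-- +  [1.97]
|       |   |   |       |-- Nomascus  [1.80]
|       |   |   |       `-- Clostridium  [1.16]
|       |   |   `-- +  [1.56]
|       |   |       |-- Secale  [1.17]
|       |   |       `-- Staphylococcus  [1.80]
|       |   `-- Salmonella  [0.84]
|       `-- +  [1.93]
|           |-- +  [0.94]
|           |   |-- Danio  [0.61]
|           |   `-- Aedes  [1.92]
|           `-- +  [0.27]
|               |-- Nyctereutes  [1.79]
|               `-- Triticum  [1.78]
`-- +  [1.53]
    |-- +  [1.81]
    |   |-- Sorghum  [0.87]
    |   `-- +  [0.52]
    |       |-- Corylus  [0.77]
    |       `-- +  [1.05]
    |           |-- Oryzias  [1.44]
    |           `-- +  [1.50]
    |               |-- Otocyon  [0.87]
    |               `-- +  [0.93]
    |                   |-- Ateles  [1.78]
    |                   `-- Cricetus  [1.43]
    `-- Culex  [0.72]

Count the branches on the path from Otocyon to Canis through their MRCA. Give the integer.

The MRCA of Otocyon and Canis is the root of the tree.
From Otocyon up to that node: 6 branches. From Canis up to the same node: 9 branches. Total: 6 + 9 = 15.

15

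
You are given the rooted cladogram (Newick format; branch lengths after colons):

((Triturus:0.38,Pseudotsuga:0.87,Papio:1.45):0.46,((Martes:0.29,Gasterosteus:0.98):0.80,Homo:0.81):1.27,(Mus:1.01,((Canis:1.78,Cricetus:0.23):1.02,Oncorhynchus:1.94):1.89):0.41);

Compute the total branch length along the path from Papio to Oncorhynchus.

6.15

The path runs Papio → … → MRCA → … → Oncorhynchus; the MRCA is the root of the tree.
Branch lengths along that path: 1.45 + 0.46 + 0.41 + 1.89 + 1.94 = 6.15.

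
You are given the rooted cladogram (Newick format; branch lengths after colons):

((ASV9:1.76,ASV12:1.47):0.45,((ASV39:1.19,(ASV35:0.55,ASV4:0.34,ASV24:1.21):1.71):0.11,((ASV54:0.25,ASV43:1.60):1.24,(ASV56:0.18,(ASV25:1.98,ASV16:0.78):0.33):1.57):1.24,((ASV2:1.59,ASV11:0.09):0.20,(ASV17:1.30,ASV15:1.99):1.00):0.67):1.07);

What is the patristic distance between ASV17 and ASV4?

5.13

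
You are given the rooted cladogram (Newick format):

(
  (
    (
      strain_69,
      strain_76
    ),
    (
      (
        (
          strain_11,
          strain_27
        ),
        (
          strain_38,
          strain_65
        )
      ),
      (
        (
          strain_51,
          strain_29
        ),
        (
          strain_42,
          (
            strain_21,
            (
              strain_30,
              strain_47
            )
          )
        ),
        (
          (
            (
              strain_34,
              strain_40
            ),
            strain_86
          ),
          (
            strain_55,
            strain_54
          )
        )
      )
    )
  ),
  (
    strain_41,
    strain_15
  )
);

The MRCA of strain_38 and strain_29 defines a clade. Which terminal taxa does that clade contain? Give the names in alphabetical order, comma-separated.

strain_11, strain_21, strain_27, strain_29, strain_30, strain_34, strain_38, strain_40, strain_42, strain_47, strain_51, strain_54, strain_55, strain_65, strain_86

Tracing strain_38: it sits inside (strain_38,strain_65).
Tracing strain_29: it sits inside (strain_51,strain_29).
The smallest clade enclosing both is (((strain_11,strain_27),(strain_38,strain_65)),((strain_51,strain_29),(strain_42,(strain_21,(strain_30,strain_47))),(((strain_34,strain_40),strain_86),(strain_55,strain_54)))); the answer is its 15 terminal taxa in alphabetical order.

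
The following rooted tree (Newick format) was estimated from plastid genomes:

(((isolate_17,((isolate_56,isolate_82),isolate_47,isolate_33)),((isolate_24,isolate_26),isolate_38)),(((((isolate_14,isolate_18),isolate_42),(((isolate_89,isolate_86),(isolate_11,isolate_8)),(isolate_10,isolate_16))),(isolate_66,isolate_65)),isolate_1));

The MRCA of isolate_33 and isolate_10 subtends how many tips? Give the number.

20

The MRCA of isolate_33 and isolate_10 is the root, so the clade is the entire tree.
That clade contains 20 terminal taxa: isolate_1, isolate_10, isolate_11, isolate_14, isolate_16, isolate_17, isolate_18, isolate_24, isolate_26, isolate_33, isolate_38, isolate_42, isolate_47, isolate_56, isolate_65, isolate_66, isolate_8, isolate_82, isolate_86, isolate_89.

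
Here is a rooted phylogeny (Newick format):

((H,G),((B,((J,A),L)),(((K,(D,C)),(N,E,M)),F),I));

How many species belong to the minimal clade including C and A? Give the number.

The MRCA of C and A is the node subtending ((B,((J,A),L)),(((K,(D,C)),(N,E,M)),F),I).
That clade contains 12 terminal taxa: A, B, C, D, E, F, I, J, K, L, M, N.

12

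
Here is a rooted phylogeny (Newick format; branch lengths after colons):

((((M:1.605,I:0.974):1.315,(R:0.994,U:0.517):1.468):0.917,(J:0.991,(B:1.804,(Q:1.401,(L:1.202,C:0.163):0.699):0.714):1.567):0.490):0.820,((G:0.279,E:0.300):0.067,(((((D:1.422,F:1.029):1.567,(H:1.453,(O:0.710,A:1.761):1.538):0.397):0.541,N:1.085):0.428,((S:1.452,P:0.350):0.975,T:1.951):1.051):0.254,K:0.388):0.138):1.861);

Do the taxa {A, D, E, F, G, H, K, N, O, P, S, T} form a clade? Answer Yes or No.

The most recent common ancestor of these taxa subtends ((G,E),(((((D,F),(H,(O,A))),N),((S,P),T)),K)).
That clade has exactly 12 tips — every listed taxon and nothing else — so the group is monophyletic.

Yes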